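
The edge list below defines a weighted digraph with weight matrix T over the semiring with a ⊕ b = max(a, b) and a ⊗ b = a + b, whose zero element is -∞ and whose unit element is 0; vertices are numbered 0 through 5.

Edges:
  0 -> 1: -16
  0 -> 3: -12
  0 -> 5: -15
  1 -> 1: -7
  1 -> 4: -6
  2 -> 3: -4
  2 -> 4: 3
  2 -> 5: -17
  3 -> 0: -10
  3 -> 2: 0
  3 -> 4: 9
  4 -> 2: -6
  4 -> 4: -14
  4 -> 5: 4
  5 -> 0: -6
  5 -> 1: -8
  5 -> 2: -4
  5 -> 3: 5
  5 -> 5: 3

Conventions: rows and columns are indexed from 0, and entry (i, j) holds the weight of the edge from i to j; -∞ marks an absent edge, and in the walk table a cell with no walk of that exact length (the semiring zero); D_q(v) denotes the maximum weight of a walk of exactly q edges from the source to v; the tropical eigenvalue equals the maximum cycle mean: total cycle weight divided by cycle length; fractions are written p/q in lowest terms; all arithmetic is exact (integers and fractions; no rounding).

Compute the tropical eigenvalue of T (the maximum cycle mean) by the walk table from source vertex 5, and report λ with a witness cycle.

q=0: [-∞, -∞, -∞, -∞, -∞, 0]
q=1: [-6, -8, -4, 5, -∞, 3]
q=2: [-3, -5, 5, 8, 14, 6]
q=3: [0, -2, 8, 11, 17, 18]
q=4: [12, 10, 14, 23, 20, 21]
q=5: [15, 13, 23, 26, 32, 24]
q=6: [18, 16, 26, 29, 35, 36]
Optimal cycle mean attained by: cycle 3->4->5->3, total 9 + 4 + 5, length 3.
Answer: λ = 6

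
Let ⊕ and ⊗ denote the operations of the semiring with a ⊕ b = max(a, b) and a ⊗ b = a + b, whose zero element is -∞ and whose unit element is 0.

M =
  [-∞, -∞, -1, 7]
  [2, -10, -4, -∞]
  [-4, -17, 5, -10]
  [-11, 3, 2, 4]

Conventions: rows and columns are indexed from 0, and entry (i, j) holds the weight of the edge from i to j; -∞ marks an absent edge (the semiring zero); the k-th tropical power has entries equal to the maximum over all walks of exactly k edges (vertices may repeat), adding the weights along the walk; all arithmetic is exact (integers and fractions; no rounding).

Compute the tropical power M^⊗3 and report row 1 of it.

M^⊗2:
  [-4, 10, 9, 11]
  [-8, -20, 1, 9]
  [1, -7, 10, 3]
  [5, 7, 7, 8]
M^⊗3:
  [12, 14, 14, 15]
  [-2, 12, 11, 13]
  [6, 6, 15, 8]
  [9, 11, 12, 12]
Answer: row 1 of M^⊗3 = [-2, 12, 11, 13]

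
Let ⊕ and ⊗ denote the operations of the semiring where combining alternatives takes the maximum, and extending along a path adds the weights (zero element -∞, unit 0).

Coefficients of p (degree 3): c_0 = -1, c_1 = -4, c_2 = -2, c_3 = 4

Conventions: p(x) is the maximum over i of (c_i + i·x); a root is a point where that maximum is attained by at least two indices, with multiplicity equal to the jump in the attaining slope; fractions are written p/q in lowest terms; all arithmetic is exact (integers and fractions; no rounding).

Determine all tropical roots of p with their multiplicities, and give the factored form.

hull edge (i=0, c=-1) to (i=3, c=4): slope 5/3, span 3
Factored form: p(x) = 4 ⊗ (x ⊕ (-5/3)) ⊗ (x ⊕ (-5/3)) ⊗ (x ⊕ (-5/3))
Answer: roots = -5/3 (mult 3)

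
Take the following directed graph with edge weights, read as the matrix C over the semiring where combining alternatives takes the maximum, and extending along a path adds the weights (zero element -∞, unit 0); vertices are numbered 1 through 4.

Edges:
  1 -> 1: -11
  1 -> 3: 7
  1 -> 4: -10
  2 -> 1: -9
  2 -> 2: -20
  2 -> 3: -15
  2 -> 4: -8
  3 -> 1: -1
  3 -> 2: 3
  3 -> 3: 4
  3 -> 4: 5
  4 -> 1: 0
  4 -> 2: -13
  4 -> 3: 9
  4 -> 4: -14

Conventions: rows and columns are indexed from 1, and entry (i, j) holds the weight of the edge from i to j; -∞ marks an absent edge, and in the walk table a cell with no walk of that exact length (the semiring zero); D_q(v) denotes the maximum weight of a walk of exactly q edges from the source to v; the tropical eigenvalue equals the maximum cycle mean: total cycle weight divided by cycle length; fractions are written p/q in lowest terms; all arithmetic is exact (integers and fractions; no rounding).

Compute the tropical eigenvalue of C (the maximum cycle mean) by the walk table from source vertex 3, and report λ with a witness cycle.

q=0: [-∞, -∞, 0, -∞]
q=1: [-1, 3, 4, 5]
q=2: [5, 7, 14, 9]
q=3: [13, 17, 18, 19]
q=4: [19, 21, 28, 23]
Optimal cycle mean attained by: cycle 3->4->3, total 5 + 9, length 2.
Answer: λ = 7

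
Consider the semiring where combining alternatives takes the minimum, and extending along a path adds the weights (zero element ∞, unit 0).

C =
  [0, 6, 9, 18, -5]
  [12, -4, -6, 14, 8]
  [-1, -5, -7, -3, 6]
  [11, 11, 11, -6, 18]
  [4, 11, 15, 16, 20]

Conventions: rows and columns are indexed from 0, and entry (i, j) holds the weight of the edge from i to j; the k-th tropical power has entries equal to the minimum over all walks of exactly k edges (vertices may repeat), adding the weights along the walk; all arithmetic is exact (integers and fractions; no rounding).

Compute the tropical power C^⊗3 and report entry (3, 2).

C^⊗2:
  [-1, 2, 0, 6, -5]
  [-7, -11, -13, -9, 0]
  [-8, -12, -14, -10, -6]
  [5, 5, 4, -12, 6]
  [4, 7, 5, 10, -1]
C^⊗3:
  [-1, -5, -7, -3, -6]
  [-14, -18, -20, -16, -12]
  [-15, -19, -21, -17, -13]
  [-1, -1, -3, -18, 0]
  [3, 0, -2, 2, -1]
Key observation: the optimum is the walk 3->2->2->2, with weight 11 + (-7) + (-7) = -3.
Optimal value attained by: walk 3->2->2->2.
Answer: (C^⊗3)[3][2] = -3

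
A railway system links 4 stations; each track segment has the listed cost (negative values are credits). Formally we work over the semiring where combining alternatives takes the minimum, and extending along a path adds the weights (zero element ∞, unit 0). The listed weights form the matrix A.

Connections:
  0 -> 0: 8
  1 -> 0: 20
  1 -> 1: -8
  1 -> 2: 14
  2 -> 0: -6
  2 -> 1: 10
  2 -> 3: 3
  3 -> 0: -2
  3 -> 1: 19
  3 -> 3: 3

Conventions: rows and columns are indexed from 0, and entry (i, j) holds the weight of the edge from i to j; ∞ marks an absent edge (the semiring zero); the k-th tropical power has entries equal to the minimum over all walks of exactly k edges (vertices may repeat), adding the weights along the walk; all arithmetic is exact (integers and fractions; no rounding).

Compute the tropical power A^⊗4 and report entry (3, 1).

A^⊗2:
  [16, ∞, ∞, ∞]
  [8, -16, 6, 17]
  [1, 2, 24, 6]
  [1, 11, 33, 6]
A^⊗3:
  [24, ∞, ∞, ∞]
  [0, -24, -2, 9]
  [4, -6, 16, 9]
  [4, 3, 25, 9]
A^⊗4:
  [32, ∞, ∞, ∞]
  [-8, -32, -10, 1]
  [7, -14, 8, 12]
  [7, -5, 17, 12]
Key observation: the optimum is the walk 3->1->1->1->1, with weight 19 + (-8) + (-8) + (-8) = -5.
Optimal value attained by: walk 3->1->1->1->1.
Answer: (A^⊗4)[3][1] = -5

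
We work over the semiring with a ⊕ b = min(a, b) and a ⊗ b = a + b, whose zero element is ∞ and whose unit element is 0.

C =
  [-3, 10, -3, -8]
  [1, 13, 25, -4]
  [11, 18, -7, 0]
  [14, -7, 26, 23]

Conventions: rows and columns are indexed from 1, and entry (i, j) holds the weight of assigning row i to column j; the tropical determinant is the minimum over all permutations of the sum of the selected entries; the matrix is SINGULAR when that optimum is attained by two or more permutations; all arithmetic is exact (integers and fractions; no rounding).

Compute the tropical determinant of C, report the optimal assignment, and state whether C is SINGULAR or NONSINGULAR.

σ = (1, 2, 3, 4): (-3) + 13 + (-7) + 23 = 26
σ = (1, 2, 4, 3): (-3) + 13 + 0 + 26 = 36
σ = (1, 3, 2, 4): (-3) + 25 + 18 + 23 = 63
σ = (1, 3, 4, 2): (-3) + 25 + 0 + (-7) = 15
σ = (1, 4, 2, 3): (-3) + (-4) + 18 + 26 = 37
σ = (1, 4, 3, 2): (-3) + (-4) + (-7) + (-7) = -21
σ = (2, 1, 3, 4): 10 + 1 + (-7) + 23 = 27
σ = (2, 1, 4, 3): 10 + 1 + 0 + 26 = 37
σ = (2, 3, 1, 4): 10 + 25 + 11 + 23 = 69
σ = (2, 3, 4, 1): 10 + 25 + 0 + 14 = 49
σ = (2, 4, 1, 3): 10 + (-4) + 11 + 26 = 43
σ = (2, 4, 3, 1): 10 + (-4) + (-7) + 14 = 13
σ = (3, 1, 2, 4): (-3) + 1 + 18 + 23 = 39
σ = (3, 1, 4, 2): (-3) + 1 + 0 + (-7) = -9
σ = (3, 2, 1, 4): (-3) + 13 + 11 + 23 = 44
σ = (3, 2, 4, 1): (-3) + 13 + 0 + 14 = 24
σ = (3, 4, 1, 2): (-3) + (-4) + 11 + (-7) = -3
σ = (3, 4, 2, 1): (-3) + (-4) + 18 + 14 = 25
σ = (4, 1, 2, 3): (-8) + 1 + 18 + 26 = 37
σ = (4, 1, 3, 2): (-8) + 1 + (-7) + (-7) = -21
σ = (4, 2, 1, 3): (-8) + 13 + 11 + 26 = 42
σ = (4, 2, 3, 1): (-8) + 13 + (-7) + 14 = 12
σ = (4, 3, 1, 2): (-8) + 25 + 11 + (-7) = 21
σ = (4, 3, 2, 1): (-8) + 25 + 18 + 14 = 49
Optimal value attained by: σ = (1, 4, 3, 2).
Answer: det⊕(C) = -21; verdict: SINGULAR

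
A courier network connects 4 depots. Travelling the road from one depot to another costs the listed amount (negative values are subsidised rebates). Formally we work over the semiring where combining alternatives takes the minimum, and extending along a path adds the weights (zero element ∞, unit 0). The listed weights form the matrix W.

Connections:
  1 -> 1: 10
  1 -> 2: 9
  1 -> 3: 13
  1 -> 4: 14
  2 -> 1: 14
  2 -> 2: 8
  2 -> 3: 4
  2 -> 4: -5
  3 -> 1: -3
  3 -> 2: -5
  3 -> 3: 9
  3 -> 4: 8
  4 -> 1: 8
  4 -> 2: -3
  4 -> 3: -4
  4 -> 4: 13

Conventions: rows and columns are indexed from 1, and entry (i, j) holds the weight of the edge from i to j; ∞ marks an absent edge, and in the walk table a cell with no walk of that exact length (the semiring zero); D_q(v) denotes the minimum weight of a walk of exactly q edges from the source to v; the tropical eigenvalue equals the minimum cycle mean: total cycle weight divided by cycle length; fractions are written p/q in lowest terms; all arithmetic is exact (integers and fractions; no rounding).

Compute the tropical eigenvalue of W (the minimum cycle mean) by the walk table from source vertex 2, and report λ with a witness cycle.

q=0: [∞, 0, ∞, ∞]
q=1: [14, 8, 4, -5]
q=2: [1, -8, -9, 3]
q=3: [-12, -14, -4, -13]
q=4: [-7, -16, -17, -19]
Optimal cycle mean attained by: cycle 2->4->3->2, total (-5) + (-4) + (-5), length 3.
Answer: λ = -14/3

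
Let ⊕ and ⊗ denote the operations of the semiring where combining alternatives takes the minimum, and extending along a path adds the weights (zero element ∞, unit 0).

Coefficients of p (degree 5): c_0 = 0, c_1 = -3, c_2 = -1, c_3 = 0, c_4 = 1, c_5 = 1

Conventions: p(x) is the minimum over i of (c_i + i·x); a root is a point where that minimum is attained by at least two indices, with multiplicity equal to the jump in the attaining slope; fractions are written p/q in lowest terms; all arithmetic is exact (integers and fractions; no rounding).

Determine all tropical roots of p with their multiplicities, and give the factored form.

hull edge (i=0, c=0) to (i=1, c=-3): slope -3, span 1
hull edge (i=1, c=-3) to (i=5, c=1): slope 1, span 4
Factored form: p(x) = 1 ⊗ (x ⊕ (-1)) ⊗ (x ⊕ (-1)) ⊗ (x ⊕ (-1)) ⊗ (x ⊕ (-1)) ⊗ (x ⊕ 3)
Answer: roots = -1 (mult 4), 3 (mult 1)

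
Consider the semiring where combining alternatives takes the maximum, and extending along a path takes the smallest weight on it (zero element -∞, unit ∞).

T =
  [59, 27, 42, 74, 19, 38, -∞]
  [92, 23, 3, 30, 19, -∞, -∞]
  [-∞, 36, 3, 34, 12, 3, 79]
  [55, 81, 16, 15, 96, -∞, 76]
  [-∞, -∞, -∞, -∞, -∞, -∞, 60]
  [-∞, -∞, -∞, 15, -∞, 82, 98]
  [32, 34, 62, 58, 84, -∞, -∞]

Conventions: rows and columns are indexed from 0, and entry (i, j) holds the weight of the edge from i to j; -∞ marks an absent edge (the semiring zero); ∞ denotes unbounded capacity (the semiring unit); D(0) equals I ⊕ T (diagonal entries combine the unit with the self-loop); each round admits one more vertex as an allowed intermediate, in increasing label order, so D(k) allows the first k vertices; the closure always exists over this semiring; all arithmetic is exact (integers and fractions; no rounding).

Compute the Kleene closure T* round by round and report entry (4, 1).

D(0):
  [∞, 27, 42, 74, 19, 38, -∞]
  [92, ∞, 3, 30, 19, -∞, -∞]
  [-∞, 36, ∞, 34, 12, 3, 79]
  [55, 81, 16, ∞, 96, -∞, 76]
  [-∞, -∞, -∞, -∞, ∞, -∞, 60]
  [-∞, -∞, -∞, 15, -∞, ∞, 98]
  [32, 34, 62, 58, 84, -∞, ∞]
D(1):
  [∞, 27, 42, 74, 19, 38, -∞]
  [92, ∞, 42, 74, 19, 38, -∞]
  [-∞, 36, ∞, 34, 12, 3, 79]
  [55, 81, 42, ∞, 96, 38, 76]
  [-∞, -∞, -∞, -∞, ∞, -∞, 60]
  [-∞, -∞, -∞, 15, -∞, ∞, 98]
  [32, 34, 62, 58, 84, 32, ∞]
D(2):
  [∞, 27, 42, 74, 19, 38, -∞]
  [92, ∞, 42, 74, 19, 38, -∞]
  [36, 36, ∞, 36, 19, 36, 79]
  [81, 81, 42, ∞, 96, 38, 76]
  [-∞, -∞, -∞, -∞, ∞, -∞, 60]
  [-∞, -∞, -∞, 15, -∞, ∞, 98]
  [34, 34, 62, 58, 84, 34, ∞]
D(3):
  [∞, 36, 42, 74, 19, 38, 42]
  [92, ∞, 42, 74, 19, 38, 42]
  [36, 36, ∞, 36, 19, 36, 79]
  [81, 81, 42, ∞, 96, 38, 76]
  [-∞, -∞, -∞, -∞, ∞, -∞, 60]
  [-∞, -∞, -∞, 15, -∞, ∞, 98]
  [36, 36, 62, 58, 84, 36, ∞]
D(4):
  [∞, 74, 42, 74, 74, 38, 74]
  [92, ∞, 42, 74, 74, 38, 74]
  [36, 36, ∞, 36, 36, 36, 79]
  [81, 81, 42, ∞, 96, 38, 76]
  [-∞, -∞, -∞, -∞, ∞, -∞, 60]
  [15, 15, 15, 15, 15, ∞, 98]
  [58, 58, 62, 58, 84, 38, ∞]
D(5):
  [∞, 74, 42, 74, 74, 38, 74]
  [92, ∞, 42, 74, 74, 38, 74]
  [36, 36, ∞, 36, 36, 36, 79]
  [81, 81, 42, ∞, 96, 38, 76]
  [-∞, -∞, -∞, -∞, ∞, -∞, 60]
  [15, 15, 15, 15, 15, ∞, 98]
  [58, 58, 62, 58, 84, 38, ∞]
D(6):
  [∞, 74, 42, 74, 74, 38, 74]
  [92, ∞, 42, 74, 74, 38, 74]
  [36, 36, ∞, 36, 36, 36, 79]
  [81, 81, 42, ∞, 96, 38, 76]
  [-∞, -∞, -∞, -∞, ∞, -∞, 60]
  [15, 15, 15, 15, 15, ∞, 98]
  [58, 58, 62, 58, 84, 38, ∞]
D(7):
  [∞, 74, 62, 74, 74, 38, 74]
  [92, ∞, 62, 74, 74, 38, 74]
  [58, 58, ∞, 58, 79, 38, 79]
  [81, 81, 62, ∞, 96, 38, 76]
  [58, 58, 60, 58, ∞, 38, 60]
  [58, 58, 62, 58, 84, ∞, 98]
  [58, 58, 62, 58, 84, 38, ∞]
Answer: T*[4][1] = 58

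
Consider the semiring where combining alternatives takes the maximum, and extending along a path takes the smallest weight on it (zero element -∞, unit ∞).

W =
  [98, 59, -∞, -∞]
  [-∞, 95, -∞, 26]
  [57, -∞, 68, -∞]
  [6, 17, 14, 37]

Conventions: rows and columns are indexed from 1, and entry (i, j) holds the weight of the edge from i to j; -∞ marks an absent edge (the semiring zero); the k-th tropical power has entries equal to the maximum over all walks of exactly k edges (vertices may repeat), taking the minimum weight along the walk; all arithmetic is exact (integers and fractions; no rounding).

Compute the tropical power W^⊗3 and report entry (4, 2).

W^⊗2:
  [98, 59, -∞, 26]
  [6, 95, 14, 26]
  [57, 57, 68, -∞]
  [14, 17, 14, 37]
W^⊗3:
  [98, 59, 14, 26]
  [14, 95, 14, 26]
  [57, 57, 68, 26]
  [14, 17, 14, 37]
Key observation: the optimum is the walk 4->2->2->2, with weight 17 min 95 min 95 = 17.
Optimal value attained by: walk 4->2->2->2.
Answer: (W^⊗3)[4][2] = 17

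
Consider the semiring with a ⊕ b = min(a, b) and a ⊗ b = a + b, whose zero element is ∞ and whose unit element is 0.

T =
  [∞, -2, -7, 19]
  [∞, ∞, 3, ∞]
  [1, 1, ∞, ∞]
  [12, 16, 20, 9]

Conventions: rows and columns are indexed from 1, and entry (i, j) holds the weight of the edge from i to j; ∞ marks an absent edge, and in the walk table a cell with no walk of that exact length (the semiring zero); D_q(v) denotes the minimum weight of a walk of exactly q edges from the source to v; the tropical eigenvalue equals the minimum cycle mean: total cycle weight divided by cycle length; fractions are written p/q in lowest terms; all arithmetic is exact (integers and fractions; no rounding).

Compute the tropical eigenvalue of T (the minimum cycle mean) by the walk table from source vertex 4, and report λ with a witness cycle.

q=0: [∞, ∞, ∞, 0]
q=1: [12, 16, 20, 9]
q=2: [21, 10, 5, 18]
q=3: [6, 6, 13, 27]
q=4: [14, 4, -1, 25]
Optimal cycle mean attained by: cycle 1->3->1, total (-7) + 1, length 2.
Answer: λ = -3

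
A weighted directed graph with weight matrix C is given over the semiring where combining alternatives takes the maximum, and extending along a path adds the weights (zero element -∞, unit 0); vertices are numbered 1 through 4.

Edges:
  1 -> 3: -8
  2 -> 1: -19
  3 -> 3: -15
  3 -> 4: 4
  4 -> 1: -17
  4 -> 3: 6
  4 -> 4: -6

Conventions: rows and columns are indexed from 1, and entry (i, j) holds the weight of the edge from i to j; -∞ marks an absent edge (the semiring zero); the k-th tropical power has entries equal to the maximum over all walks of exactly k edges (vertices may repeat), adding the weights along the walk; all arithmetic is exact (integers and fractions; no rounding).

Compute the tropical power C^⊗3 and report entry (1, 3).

C^⊗2:
  [-∞, -∞, -23, -4]
  [-∞, -∞, -27, -∞]
  [-13, -∞, 10, -2]
  [-23, -∞, 0, 10]
C^⊗3:
  [-21, -∞, 2, -10]
  [-∞, -∞, -42, -23]
  [-19, -∞, 4, 14]
  [-7, -∞, 16, 4]
Key observation: the optimum is the walk 1->3->4->3, with weight (-8) + 4 + 6 = 2.
Optimal value attained by: walk 1->3->4->3.
Answer: (C^⊗3)[1][3] = 2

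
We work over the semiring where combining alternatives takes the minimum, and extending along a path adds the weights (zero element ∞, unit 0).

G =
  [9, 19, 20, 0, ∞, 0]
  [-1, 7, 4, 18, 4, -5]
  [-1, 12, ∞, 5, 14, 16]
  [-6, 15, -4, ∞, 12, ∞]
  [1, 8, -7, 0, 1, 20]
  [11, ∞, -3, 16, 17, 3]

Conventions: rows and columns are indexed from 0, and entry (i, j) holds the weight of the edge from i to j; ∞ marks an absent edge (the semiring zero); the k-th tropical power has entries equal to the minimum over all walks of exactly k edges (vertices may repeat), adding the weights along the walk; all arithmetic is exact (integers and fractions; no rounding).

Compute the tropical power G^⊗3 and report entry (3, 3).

G^⊗2:
  [-6, 15, -4, 9, 12, 3]
  [3, 12, -8, -1, 5, -2]
  [-1, 18, 1, -1, 15, -1]
  [-5, 8, 5, -6, 10, -6]
  [-8, 5, -6, -2, 2, 1]
  [-4, 9, 0, 2, 11, 6]
G^⊗3:
  [-5, 8, 0, -6, 10, -6]
  [-9, 4, -5, -3, 6, 1]
  [-7, 13, -5, -1, 11, -1]
  [-12, 9, -10, -5, 6, -5]
  [-8, 6, -6, -8, 3, -8]
  [-4, 12, -2, -4, 12, -4]
Key observation: the optimum is the walk 3->2->0->3, with weight (-4) + (-1) + 0 = -5.
Optimal value attained by: walk 3->2->0->3.
Answer: (G^⊗3)[3][3] = -5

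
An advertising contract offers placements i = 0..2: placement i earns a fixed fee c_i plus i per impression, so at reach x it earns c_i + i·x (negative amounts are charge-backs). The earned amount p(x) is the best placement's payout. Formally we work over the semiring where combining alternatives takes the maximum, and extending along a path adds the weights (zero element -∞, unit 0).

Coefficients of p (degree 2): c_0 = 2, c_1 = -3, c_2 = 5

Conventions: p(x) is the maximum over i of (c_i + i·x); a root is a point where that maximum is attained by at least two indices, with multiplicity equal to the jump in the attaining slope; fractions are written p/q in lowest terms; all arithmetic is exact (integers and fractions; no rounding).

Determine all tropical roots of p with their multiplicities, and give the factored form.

hull edge (i=0, c=2) to (i=2, c=5): slope 3/2, span 2
Factored form: p(x) = 5 ⊗ (x ⊕ (-3/2)) ⊗ (x ⊕ (-3/2))
Answer: roots = -3/2 (mult 2)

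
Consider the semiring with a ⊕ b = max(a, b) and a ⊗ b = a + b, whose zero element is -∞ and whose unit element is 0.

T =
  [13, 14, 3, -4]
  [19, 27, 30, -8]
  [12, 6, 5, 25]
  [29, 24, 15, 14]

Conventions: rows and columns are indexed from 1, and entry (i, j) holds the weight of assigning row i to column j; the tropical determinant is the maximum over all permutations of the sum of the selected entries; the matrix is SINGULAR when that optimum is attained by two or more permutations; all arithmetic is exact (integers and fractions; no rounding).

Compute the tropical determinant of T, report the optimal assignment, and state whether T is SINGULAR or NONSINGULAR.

σ = (1, 2, 3, 4): 13 + 27 + 5 + 14 = 59
σ = (1, 2, 4, 3): 13 + 27 + 25 + 15 = 80
σ = (1, 3, 2, 4): 13 + 30 + 6 + 14 = 63
σ = (1, 3, 4, 2): 13 + 30 + 25 + 24 = 92
σ = (1, 4, 2, 3): 13 + (-8) + 6 + 15 = 26
σ = (1, 4, 3, 2): 13 + (-8) + 5 + 24 = 34
σ = (2, 1, 3, 4): 14 + 19 + 5 + 14 = 52
σ = (2, 1, 4, 3): 14 + 19 + 25 + 15 = 73
σ = (2, 3, 1, 4): 14 + 30 + 12 + 14 = 70
σ = (2, 3, 4, 1): 14 + 30 + 25 + 29 = 98
σ = (2, 4, 1, 3): 14 + (-8) + 12 + 15 = 33
σ = (2, 4, 3, 1): 14 + (-8) + 5 + 29 = 40
σ = (3, 1, 2, 4): 3 + 19 + 6 + 14 = 42
σ = (3, 1, 4, 2): 3 + 19 + 25 + 24 = 71
σ = (3, 2, 1, 4): 3 + 27 + 12 + 14 = 56
σ = (3, 2, 4, 1): 3 + 27 + 25 + 29 = 84
σ = (3, 4, 1, 2): 3 + (-8) + 12 + 24 = 31
σ = (3, 4, 2, 1): 3 + (-8) + 6 + 29 = 30
σ = (4, 1, 2, 3): (-4) + 19 + 6 + 15 = 36
σ = (4, 1, 3, 2): (-4) + 19 + 5 + 24 = 44
σ = (4, 2, 1, 3): (-4) + 27 + 12 + 15 = 50
σ = (4, 2, 3, 1): (-4) + 27 + 5 + 29 = 57
σ = (4, 3, 1, 2): (-4) + 30 + 12 + 24 = 62
σ = (4, 3, 2, 1): (-4) + 30 + 6 + 29 = 61
Optimal value attained by: σ = (2, 3, 4, 1).
Answer: det⊕(T) = 98; verdict: NONSINGULAR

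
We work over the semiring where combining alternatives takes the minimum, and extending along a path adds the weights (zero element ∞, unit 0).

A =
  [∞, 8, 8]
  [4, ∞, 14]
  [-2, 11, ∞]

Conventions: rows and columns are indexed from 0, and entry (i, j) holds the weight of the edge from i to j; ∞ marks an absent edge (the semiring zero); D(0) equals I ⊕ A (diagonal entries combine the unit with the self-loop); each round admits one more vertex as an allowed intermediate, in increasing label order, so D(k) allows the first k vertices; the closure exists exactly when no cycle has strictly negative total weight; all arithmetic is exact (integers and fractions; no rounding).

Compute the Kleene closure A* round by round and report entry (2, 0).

D(0):
  [0, 8, 8]
  [4, 0, 14]
  [-2, 11, 0]
D(1):
  [0, 8, 8]
  [4, 0, 12]
  [-2, 6, 0]
D(2):
  [0, 8, 8]
  [4, 0, 12]
  [-2, 6, 0]
D(3):
  [0, 8, 8]
  [4, 0, 12]
  [-2, 6, 0]
Answer: A*[2][0] = -2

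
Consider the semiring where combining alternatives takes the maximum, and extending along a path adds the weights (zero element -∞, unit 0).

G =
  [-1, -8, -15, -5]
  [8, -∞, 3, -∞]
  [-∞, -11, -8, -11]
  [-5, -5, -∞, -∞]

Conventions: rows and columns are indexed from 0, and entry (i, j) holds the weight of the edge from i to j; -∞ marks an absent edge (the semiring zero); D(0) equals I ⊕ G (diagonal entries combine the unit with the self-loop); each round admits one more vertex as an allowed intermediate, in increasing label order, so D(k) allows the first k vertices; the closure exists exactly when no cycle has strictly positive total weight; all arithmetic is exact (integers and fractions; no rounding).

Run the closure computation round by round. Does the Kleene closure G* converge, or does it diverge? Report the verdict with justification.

D(0):
  [0, -8, -15, -5]
  [8, 0, 3, -∞]
  [-∞, -11, 0, -11]
  [-5, -5, -∞, 0]
D(1):
  [0, -8, -15, -5]
  [8, 0, 3, 3]
  [-∞, -11, 0, -11]
  [-5, -5, -20, 0]
D(2):
  [0, -8, -5, -5]
  [8, 0, 3, 3]
  [-3, -11, 0, -8]
  [3, -5, -2, 0]
D(3):
  [0, -8, -5, -5]
  [8, 0, 3, 3]
  [-3, -11, 0, -8]
  [3, -5, -2, 0]
D(4):
  [0, -8, -5, -5]
  [8, 0, 3, 3]
  [-3, -11, 0, -8]
  [3, -5, -2, 0]
Key observation: every diagonal entry stays at the unit through all rounds, so no improving cycle exists.
Answer: CONVERGES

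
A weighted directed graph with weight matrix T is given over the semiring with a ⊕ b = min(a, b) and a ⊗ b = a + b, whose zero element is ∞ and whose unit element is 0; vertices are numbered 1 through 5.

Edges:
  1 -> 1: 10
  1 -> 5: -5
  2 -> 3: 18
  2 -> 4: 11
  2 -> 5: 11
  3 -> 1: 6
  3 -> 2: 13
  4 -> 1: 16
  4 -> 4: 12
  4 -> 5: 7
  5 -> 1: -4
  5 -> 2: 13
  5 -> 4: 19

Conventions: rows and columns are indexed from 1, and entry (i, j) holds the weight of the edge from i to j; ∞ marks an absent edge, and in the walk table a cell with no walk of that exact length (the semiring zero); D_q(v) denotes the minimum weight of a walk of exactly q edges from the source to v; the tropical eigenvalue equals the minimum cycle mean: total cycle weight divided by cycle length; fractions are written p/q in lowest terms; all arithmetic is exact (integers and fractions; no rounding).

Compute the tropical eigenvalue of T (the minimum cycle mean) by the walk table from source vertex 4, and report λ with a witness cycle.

q=0: [∞, ∞, ∞, 0, ∞]
q=1: [16, ∞, ∞, 12, 7]
q=2: [3, 20, ∞, 24, 11]
q=3: [7, 24, 38, 30, -2]
q=4: [-6, 11, 42, 17, 2]
q=5: [-2, 15, 29, 21, -11]
Optimal cycle mean attained by: cycle 1->5->1, total (-5) + (-4), length 2.
Answer: λ = -9/2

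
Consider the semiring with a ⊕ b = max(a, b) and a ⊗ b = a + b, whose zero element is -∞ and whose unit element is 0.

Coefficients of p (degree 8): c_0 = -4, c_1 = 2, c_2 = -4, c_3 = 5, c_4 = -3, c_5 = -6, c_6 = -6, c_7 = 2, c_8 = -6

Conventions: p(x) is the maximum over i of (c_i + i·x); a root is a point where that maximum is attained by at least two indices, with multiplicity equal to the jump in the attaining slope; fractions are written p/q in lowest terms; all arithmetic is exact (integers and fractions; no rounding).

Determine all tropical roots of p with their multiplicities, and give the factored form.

hull edge (i=0, c=-4) to (i=1, c=2): slope 6, span 1
hull edge (i=1, c=2) to (i=3, c=5): slope 3/2, span 2
hull edge (i=3, c=5) to (i=7, c=2): slope -3/4, span 4
hull edge (i=7, c=2) to (i=8, c=-6): slope -8, span 1
Factored form: p(x) = -6 ⊗ (x ⊕ (-6)) ⊗ (x ⊕ (-3/2)) ⊗ (x ⊕ (-3/2)) ⊗ (x ⊕ 3/4) ⊗ (x ⊕ 3/4) ⊗ (x ⊕ 3/4) ⊗ (x ⊕ 3/4) ⊗ (x ⊕ 8)
Answer: roots = -6 (mult 1), -3/2 (mult 2), 3/4 (mult 4), 8 (mult 1)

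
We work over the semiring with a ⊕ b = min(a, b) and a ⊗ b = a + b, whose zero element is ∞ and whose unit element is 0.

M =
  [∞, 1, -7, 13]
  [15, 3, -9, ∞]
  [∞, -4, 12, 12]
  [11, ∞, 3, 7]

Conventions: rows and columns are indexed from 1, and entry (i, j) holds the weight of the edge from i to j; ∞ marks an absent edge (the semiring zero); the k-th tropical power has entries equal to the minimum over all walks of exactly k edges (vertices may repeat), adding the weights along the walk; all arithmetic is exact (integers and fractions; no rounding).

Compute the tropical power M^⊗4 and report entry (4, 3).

M^⊗2:
  [16, -11, -8, 5]
  [18, -13, -6, 3]
  [11, -1, -13, 19]
  [18, -1, 4, 14]
M^⊗3:
  [4, -12, -20, 4]
  [2, -10, -22, 6]
  [14, -17, -10, -1]
  [14, 0, -10, 16]
M^⊗4:
  [3, -24, -21, -8]
  [5, -26, -19, -10]
  [-2, -14, -26, 2]
  [15, -14, -9, 2]
Key observation: the optimum is the walk 4->1->3->2->3, with weight 11 + (-7) + (-4) + (-9) = -9.
Optimal value attained by: walk 4->1->3->2->3.
Answer: (M^⊗4)[4][3] = -9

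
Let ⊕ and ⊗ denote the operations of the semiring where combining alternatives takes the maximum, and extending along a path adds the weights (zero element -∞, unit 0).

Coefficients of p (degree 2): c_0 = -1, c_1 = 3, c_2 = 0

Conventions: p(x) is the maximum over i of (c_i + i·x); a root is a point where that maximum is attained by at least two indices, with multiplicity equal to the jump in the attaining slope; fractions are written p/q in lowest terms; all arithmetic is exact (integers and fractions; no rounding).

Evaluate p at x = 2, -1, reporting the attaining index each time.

p(2) = max(-1+0·2=-1, 3+1·2=5, 0+2·2=4) = 5 (attained by i=1)
p(-1) = max(-1+0·(-1)=-1, 3+1·(-1)=2, 0+2·(-1)=-2) = 2 (attained by i=1)
Answer: p(2) = 5; p(-1) = 2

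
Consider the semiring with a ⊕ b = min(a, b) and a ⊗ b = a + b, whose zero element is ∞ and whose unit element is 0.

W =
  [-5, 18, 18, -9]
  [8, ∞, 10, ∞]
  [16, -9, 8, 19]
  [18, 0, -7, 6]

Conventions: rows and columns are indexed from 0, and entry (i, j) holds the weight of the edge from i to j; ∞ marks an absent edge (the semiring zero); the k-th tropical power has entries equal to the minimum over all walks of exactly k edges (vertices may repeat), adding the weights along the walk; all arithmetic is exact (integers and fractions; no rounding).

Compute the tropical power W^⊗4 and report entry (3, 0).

W^⊗2:
  [-10, -9, -16, -14]
  [3, 1, 18, -1]
  [-1, -1, 1, 7]
  [8, -16, -1, 9]
W^⊗3:
  [-15, -25, -21, -19]
  [-2, -1, -8, -6]
  [-6, -8, 0, -10]
  [-8, -10, -6, -1]
W^⊗4:
  [-20, -30, -26, -24]
  [-7, -17, -13, -11]
  [-11, -10, -17, -15]
  [-13, -15, -8, -17]
Key observation: the optimum is the walk 3->2->1->0->0, with weight (-7) + (-9) + 8 + (-5) = -13.
Optimal value attained by: walk 3->2->1->0->0.
Answer: (W^⊗4)[3][0] = -13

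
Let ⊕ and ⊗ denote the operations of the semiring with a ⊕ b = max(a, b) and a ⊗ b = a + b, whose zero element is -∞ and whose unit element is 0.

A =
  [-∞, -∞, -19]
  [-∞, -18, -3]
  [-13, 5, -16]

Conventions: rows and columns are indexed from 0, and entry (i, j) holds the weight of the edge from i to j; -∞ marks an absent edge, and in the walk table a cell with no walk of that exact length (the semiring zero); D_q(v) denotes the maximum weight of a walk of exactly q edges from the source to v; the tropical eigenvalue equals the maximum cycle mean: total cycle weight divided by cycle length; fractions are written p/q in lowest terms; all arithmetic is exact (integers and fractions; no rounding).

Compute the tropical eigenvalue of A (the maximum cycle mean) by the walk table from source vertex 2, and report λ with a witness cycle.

q=0: [-∞, -∞, 0]
q=1: [-13, 5, -16]
q=2: [-29, -11, 2]
q=3: [-11, 7, -14]
Optimal cycle mean attained by: cycle 1->2->1, total (-3) + 5, length 2.
Answer: λ = 1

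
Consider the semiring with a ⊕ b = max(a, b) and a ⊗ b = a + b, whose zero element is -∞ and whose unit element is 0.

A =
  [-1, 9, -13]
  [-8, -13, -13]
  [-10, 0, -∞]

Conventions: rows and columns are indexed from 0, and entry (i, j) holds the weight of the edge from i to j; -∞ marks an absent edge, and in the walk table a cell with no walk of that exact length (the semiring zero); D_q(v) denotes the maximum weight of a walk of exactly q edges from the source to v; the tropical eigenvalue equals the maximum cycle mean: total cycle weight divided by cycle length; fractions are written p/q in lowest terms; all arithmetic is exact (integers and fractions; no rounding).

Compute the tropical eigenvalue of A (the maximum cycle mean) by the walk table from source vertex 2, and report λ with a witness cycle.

q=0: [-∞, -∞, 0]
q=1: [-10, 0, -∞]
q=2: [-8, -1, -13]
q=3: [-9, 1, -14]
Optimal cycle mean attained by: cycle 0->1->0, total 9 + (-8), length 2.
Answer: λ = 1/2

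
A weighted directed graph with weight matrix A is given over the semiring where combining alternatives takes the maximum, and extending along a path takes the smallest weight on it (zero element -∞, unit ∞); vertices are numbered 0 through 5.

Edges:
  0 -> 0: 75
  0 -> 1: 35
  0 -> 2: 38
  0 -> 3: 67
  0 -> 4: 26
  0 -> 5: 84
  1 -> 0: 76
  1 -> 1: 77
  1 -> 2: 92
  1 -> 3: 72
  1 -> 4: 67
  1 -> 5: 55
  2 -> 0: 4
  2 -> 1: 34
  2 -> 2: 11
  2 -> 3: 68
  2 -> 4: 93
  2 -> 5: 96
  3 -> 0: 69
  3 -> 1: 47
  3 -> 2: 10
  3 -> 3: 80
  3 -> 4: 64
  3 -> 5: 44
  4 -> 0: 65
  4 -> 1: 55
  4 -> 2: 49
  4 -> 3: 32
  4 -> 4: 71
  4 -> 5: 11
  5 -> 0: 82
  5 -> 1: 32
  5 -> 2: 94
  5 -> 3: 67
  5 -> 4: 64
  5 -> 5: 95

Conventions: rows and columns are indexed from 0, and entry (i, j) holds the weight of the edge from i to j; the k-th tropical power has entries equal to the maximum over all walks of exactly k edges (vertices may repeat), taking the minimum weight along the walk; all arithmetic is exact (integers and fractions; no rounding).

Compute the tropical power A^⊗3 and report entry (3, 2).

A^⊗2:
  [82, 47, 84, 67, 64, 84]
  [76, 77, 77, 72, 92, 92]
  [82, 55, 94, 68, 71, 95]
  [69, 55, 49, 80, 64, 69]
  [65, 55, 55, 65, 71, 65]
  [82, 55, 94, 68, 93, 95]
A^⊗3:
  [82, 55, 84, 68, 84, 84]
  [82, 77, 92, 72, 77, 92]
  [82, 55, 94, 68, 93, 95]
  [69, 55, 69, 80, 64, 69]
  [65, 55, 65, 65, 71, 65]
  [82, 55, 94, 68, 93, 95]
Key observation: the optimum is the walk 3->0->5->2, with weight 69 min 84 min 94 = 69.
Optimal value attained by: walk 3->0->5->2.
Answer: (A^⊗3)[3][2] = 69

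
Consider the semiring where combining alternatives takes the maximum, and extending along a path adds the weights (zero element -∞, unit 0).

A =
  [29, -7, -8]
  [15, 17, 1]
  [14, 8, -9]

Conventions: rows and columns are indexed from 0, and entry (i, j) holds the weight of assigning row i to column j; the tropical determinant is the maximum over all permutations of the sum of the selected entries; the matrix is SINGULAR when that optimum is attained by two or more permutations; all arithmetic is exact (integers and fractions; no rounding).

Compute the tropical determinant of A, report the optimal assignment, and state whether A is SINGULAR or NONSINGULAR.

σ = (0, 1, 2): 29 + 17 + (-9) = 37
σ = (0, 2, 1): 29 + 1 + 8 = 38
σ = (1, 0, 2): (-7) + 15 + (-9) = -1
σ = (1, 2, 0): (-7) + 1 + 14 = 8
σ = (2, 0, 1): (-8) + 15 + 8 = 15
σ = (2, 1, 0): (-8) + 17 + 14 = 23
Optimal value attained by: σ = (0, 2, 1).
Answer: det⊕(A) = 38; verdict: NONSINGULAR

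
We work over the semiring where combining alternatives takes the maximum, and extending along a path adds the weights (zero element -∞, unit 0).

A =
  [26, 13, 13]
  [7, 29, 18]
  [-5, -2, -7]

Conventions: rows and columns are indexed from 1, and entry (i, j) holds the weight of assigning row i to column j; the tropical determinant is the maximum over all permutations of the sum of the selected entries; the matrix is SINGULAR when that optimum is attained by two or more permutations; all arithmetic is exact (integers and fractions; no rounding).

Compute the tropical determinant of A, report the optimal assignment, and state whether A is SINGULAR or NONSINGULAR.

σ = (1, 2, 3): 26 + 29 + (-7) = 48
σ = (1, 3, 2): 26 + 18 + (-2) = 42
σ = (2, 1, 3): 13 + 7 + (-7) = 13
σ = (2, 3, 1): 13 + 18 + (-5) = 26
σ = (3, 1, 2): 13 + 7 + (-2) = 18
σ = (3, 2, 1): 13 + 29 + (-5) = 37
Optimal value attained by: σ = (1, 2, 3).
Answer: det⊕(A) = 48; verdict: NONSINGULAR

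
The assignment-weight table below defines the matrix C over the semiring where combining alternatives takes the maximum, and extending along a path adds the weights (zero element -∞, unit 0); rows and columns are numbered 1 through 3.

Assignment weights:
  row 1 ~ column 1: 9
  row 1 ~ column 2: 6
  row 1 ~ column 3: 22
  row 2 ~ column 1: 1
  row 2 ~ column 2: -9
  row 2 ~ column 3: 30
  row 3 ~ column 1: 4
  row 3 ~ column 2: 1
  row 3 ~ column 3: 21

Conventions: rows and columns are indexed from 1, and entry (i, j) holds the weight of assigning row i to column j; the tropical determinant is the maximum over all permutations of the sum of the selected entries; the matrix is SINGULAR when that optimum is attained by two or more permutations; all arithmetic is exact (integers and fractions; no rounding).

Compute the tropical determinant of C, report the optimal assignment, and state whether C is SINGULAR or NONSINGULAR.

σ = (1, 2, 3): 9 + (-9) + 21 = 21
σ = (1, 3, 2): 9 + 30 + 1 = 40
σ = (2, 1, 3): 6 + 1 + 21 = 28
σ = (2, 3, 1): 6 + 30 + 4 = 40
σ = (3, 1, 2): 22 + 1 + 1 = 24
σ = (3, 2, 1): 22 + (-9) + 4 = 17
Optimal value attained by: σ = (1, 3, 2).
Answer: det⊕(C) = 40; verdict: SINGULAR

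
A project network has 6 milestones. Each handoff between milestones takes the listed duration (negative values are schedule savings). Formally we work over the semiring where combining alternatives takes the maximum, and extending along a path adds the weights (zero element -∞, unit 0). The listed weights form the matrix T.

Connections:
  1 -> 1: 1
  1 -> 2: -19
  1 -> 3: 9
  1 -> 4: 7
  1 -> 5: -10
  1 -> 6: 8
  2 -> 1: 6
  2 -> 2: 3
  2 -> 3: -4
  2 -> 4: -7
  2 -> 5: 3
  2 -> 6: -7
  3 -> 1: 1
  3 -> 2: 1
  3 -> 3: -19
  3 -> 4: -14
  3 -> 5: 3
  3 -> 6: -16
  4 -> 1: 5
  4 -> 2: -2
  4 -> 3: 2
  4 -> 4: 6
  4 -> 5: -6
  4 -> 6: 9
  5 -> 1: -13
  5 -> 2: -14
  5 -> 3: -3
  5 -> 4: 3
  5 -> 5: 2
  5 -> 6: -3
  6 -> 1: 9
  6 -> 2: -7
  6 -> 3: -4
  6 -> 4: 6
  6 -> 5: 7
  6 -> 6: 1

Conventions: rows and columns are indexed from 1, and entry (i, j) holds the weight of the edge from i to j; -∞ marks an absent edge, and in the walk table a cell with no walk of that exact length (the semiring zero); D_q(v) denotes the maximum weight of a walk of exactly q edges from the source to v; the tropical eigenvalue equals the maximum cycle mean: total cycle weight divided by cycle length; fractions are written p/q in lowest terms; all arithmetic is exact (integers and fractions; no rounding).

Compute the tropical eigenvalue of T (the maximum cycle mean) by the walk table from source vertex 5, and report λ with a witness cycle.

q=0: [-∞, -∞, -∞, -∞, 0, -∞]
q=1: [-13, -14, -3, 3, 2, -3]
q=2: [8, 1, 5, 9, 4, 12]
q=3: [21, 7, 17, 18, 19, 18]
q=4: [27, 18, 30, 28, 25, 29]
q=5: [38, 31, 36, 35, 36, 37]
q=6: [46, 37, 47, 45, 44, 46]
Optimal cycle mean attained by: cycle 1->6->1, total 8 + 9, length 2.
Answer: λ = 17/2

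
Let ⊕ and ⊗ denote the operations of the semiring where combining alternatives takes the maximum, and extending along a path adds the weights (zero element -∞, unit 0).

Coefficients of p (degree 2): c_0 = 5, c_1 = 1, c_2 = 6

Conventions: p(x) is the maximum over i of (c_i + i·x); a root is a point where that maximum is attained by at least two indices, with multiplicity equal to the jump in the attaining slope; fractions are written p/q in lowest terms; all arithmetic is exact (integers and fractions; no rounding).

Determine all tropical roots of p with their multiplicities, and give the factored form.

hull edge (i=0, c=5) to (i=2, c=6): slope 1/2, span 2
Factored form: p(x) = 6 ⊗ (x ⊕ (-1/2)) ⊗ (x ⊕ (-1/2))
Answer: roots = -1/2 (mult 2)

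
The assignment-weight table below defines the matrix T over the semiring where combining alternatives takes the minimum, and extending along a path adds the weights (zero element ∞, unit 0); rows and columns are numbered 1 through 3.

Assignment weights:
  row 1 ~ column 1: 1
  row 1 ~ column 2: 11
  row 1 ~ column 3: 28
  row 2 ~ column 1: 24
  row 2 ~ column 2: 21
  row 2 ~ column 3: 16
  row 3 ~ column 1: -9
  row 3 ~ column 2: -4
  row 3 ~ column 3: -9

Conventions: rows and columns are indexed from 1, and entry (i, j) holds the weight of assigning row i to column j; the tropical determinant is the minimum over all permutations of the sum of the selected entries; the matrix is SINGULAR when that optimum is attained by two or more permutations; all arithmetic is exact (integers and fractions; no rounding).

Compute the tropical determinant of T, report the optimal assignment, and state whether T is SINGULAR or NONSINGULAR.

σ = (1, 2, 3): 1 + 21 + (-9) = 13
σ = (1, 3, 2): 1 + 16 + (-4) = 13
σ = (2, 1, 3): 11 + 24 + (-9) = 26
σ = (2, 3, 1): 11 + 16 + (-9) = 18
σ = (3, 1, 2): 28 + 24 + (-4) = 48
σ = (3, 2, 1): 28 + 21 + (-9) = 40
Optimal value attained by: σ = (1, 2, 3).
Answer: det⊕(T) = 13; verdict: SINGULAR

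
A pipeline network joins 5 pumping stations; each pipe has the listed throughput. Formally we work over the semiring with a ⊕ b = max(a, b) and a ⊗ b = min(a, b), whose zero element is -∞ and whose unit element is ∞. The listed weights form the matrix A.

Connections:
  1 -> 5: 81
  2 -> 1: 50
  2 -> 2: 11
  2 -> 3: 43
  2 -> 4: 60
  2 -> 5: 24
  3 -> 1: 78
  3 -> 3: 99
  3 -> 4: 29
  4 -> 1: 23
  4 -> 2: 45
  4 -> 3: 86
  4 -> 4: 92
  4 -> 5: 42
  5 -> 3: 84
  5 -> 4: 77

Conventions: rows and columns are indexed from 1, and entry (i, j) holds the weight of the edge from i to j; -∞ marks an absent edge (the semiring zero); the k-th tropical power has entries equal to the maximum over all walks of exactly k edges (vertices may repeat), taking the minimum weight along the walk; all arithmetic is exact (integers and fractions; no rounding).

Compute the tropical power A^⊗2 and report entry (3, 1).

A^⊗2:
  [-∞, -∞, 81, 77, -∞]
  [43, 45, 60, 60, 50]
  [78, 29, 99, 29, 78]
  [78, 45, 86, 92, 42]
  [78, 45, 84, 77, 42]
Key observation: the optimum is the walk 3->3->1, with weight 99 min 78 = 78.
Optimal value attained by: walk 3->3->1.
Answer: (A^⊗2)[3][1] = 78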